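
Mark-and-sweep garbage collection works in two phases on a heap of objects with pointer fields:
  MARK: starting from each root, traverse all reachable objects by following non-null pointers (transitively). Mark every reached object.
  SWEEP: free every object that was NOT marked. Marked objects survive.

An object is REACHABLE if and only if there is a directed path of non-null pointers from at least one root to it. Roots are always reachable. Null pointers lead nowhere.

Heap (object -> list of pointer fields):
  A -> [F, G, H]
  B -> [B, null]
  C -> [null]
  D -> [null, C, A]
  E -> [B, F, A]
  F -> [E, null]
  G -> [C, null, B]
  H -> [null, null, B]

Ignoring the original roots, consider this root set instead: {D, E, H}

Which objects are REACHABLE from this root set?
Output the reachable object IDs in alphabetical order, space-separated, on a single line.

Answer: A B C D E F G H

Derivation:
Roots: D E H
Mark D: refs=null C A, marked=D
Mark E: refs=B F A, marked=D E
Mark H: refs=null null B, marked=D E H
Mark C: refs=null, marked=C D E H
Mark A: refs=F G H, marked=A C D E H
Mark B: refs=B null, marked=A B C D E H
Mark F: refs=E null, marked=A B C D E F H
Mark G: refs=C null B, marked=A B C D E F G H
Unmarked (collected): (none)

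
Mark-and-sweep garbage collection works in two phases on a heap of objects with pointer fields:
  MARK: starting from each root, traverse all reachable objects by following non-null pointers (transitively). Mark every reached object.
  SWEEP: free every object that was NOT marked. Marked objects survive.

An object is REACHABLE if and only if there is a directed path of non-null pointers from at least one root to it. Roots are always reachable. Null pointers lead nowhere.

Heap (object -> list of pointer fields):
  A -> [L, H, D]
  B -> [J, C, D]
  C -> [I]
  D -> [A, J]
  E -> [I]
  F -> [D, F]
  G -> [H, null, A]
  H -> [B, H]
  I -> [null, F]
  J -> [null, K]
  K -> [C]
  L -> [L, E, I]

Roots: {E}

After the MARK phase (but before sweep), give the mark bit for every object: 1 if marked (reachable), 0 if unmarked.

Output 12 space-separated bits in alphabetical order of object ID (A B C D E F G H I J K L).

Roots: E
Mark E: refs=I, marked=E
Mark I: refs=null F, marked=E I
Mark F: refs=D F, marked=E F I
Mark D: refs=A J, marked=D E F I
Mark A: refs=L H D, marked=A D E F I
Mark J: refs=null K, marked=A D E F I J
Mark L: refs=L E I, marked=A D E F I J L
Mark H: refs=B H, marked=A D E F H I J L
Mark K: refs=C, marked=A D E F H I J K L
Mark B: refs=J C D, marked=A B D E F H I J K L
Mark C: refs=I, marked=A B C D E F H I J K L
Unmarked (collected): G

Answer: 1 1 1 1 1 1 0 1 1 1 1 1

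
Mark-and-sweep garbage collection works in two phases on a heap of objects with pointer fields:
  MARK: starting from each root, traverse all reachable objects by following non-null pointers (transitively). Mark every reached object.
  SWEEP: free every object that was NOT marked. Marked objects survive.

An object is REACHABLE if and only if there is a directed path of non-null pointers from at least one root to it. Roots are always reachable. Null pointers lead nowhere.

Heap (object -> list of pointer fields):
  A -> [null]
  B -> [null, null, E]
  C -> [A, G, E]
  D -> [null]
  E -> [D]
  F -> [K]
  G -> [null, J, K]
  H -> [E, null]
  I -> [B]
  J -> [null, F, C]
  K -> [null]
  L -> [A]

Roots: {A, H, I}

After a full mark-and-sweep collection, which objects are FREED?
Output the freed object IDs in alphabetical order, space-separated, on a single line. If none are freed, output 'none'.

Answer: C F G J K L

Derivation:
Roots: A H I
Mark A: refs=null, marked=A
Mark H: refs=E null, marked=A H
Mark I: refs=B, marked=A H I
Mark E: refs=D, marked=A E H I
Mark B: refs=null null E, marked=A B E H I
Mark D: refs=null, marked=A B D E H I
Unmarked (collected): C F G J K L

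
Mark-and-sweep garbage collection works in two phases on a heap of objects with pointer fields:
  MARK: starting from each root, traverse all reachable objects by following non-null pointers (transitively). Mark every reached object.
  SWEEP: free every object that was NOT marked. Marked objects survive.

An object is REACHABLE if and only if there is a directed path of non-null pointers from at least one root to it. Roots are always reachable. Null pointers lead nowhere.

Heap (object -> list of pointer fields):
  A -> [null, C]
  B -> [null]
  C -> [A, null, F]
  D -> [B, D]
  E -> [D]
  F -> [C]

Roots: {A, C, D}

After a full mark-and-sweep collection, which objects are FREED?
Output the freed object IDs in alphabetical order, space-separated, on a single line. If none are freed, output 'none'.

Roots: A C D
Mark A: refs=null C, marked=A
Mark C: refs=A null F, marked=A C
Mark D: refs=B D, marked=A C D
Mark F: refs=C, marked=A C D F
Mark B: refs=null, marked=A B C D F
Unmarked (collected): E

Answer: E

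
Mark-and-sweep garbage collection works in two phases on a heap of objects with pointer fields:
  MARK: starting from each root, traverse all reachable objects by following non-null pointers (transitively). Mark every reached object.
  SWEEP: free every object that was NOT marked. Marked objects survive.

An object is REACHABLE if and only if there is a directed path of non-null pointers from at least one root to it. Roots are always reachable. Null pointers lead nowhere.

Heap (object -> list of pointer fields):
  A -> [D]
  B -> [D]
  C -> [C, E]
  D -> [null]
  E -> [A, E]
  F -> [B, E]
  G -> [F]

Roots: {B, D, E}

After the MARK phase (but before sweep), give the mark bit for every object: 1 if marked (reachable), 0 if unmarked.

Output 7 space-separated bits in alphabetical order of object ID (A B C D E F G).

Roots: B D E
Mark B: refs=D, marked=B
Mark D: refs=null, marked=B D
Mark E: refs=A E, marked=B D E
Mark A: refs=D, marked=A B D E
Unmarked (collected): C F G

Answer: 1 1 0 1 1 0 0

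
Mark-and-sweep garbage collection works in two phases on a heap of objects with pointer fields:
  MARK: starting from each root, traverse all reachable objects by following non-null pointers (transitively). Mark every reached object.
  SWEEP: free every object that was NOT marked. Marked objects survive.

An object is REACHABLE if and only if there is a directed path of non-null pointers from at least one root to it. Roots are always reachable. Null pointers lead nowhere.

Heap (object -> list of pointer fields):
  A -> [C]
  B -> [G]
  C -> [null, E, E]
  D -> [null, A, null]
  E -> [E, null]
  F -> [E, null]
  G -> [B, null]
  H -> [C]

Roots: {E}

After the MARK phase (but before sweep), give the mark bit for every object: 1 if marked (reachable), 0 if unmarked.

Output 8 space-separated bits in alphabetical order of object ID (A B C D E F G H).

Roots: E
Mark E: refs=E null, marked=E
Unmarked (collected): A B C D F G H

Answer: 0 0 0 0 1 0 0 0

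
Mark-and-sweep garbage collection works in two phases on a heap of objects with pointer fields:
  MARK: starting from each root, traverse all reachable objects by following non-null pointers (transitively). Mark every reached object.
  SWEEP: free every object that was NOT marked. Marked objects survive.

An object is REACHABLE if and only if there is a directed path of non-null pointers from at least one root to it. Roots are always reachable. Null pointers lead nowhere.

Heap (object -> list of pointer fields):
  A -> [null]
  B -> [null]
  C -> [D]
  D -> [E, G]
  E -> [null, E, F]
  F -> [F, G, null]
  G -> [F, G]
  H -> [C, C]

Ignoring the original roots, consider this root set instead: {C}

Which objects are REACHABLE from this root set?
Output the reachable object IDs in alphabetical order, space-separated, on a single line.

Roots: C
Mark C: refs=D, marked=C
Mark D: refs=E G, marked=C D
Mark E: refs=null E F, marked=C D E
Mark G: refs=F G, marked=C D E G
Mark F: refs=F G null, marked=C D E F G
Unmarked (collected): A B H

Answer: C D E F G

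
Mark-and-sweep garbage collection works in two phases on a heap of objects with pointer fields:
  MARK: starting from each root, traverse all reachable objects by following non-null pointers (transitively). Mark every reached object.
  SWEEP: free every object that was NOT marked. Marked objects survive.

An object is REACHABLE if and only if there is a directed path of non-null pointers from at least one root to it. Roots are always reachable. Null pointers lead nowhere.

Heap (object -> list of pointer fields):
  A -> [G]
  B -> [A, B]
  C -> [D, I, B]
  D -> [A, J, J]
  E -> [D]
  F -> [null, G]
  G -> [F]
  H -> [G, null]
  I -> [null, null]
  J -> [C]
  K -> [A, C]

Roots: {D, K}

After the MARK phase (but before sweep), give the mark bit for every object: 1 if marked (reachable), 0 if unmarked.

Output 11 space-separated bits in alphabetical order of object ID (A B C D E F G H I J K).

Roots: D K
Mark D: refs=A J J, marked=D
Mark K: refs=A C, marked=D K
Mark A: refs=G, marked=A D K
Mark J: refs=C, marked=A D J K
Mark C: refs=D I B, marked=A C D J K
Mark G: refs=F, marked=A C D G J K
Mark I: refs=null null, marked=A C D G I J K
Mark B: refs=A B, marked=A B C D G I J K
Mark F: refs=null G, marked=A B C D F G I J K
Unmarked (collected): E H

Answer: 1 1 1 1 0 1 1 0 1 1 1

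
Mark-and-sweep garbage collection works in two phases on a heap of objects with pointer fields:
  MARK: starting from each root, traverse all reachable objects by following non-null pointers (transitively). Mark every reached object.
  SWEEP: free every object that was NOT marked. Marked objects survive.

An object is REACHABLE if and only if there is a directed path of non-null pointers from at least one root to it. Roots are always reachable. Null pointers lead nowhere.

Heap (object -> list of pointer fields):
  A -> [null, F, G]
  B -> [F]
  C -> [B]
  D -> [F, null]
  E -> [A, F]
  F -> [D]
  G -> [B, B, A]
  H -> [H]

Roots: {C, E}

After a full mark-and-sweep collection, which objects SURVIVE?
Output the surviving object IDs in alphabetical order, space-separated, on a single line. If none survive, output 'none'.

Answer: A B C D E F G

Derivation:
Roots: C E
Mark C: refs=B, marked=C
Mark E: refs=A F, marked=C E
Mark B: refs=F, marked=B C E
Mark A: refs=null F G, marked=A B C E
Mark F: refs=D, marked=A B C E F
Mark G: refs=B B A, marked=A B C E F G
Mark D: refs=F null, marked=A B C D E F G
Unmarked (collected): H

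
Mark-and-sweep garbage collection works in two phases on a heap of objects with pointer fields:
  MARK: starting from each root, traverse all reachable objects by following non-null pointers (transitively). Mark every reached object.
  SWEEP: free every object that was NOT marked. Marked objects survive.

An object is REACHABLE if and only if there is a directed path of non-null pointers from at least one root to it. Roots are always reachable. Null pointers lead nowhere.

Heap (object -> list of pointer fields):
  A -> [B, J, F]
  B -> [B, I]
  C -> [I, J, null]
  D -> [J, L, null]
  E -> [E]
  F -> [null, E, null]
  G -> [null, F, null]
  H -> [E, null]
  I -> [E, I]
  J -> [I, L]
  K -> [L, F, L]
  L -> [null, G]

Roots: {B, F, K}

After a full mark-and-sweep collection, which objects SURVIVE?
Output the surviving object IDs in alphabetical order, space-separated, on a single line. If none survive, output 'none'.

Roots: B F K
Mark B: refs=B I, marked=B
Mark F: refs=null E null, marked=B F
Mark K: refs=L F L, marked=B F K
Mark I: refs=E I, marked=B F I K
Mark E: refs=E, marked=B E F I K
Mark L: refs=null G, marked=B E F I K L
Mark G: refs=null F null, marked=B E F G I K L
Unmarked (collected): A C D H J

Answer: B E F G I K L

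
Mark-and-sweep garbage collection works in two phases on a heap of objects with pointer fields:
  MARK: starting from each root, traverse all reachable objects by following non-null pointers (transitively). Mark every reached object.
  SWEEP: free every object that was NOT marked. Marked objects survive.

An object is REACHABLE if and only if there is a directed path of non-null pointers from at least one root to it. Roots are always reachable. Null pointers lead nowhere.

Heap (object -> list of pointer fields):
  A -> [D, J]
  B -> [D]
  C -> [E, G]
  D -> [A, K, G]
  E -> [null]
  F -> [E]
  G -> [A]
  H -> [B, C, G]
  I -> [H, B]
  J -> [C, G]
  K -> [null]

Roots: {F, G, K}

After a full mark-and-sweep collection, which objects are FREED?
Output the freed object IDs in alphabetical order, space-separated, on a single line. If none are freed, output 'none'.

Roots: F G K
Mark F: refs=E, marked=F
Mark G: refs=A, marked=F G
Mark K: refs=null, marked=F G K
Mark E: refs=null, marked=E F G K
Mark A: refs=D J, marked=A E F G K
Mark D: refs=A K G, marked=A D E F G K
Mark J: refs=C G, marked=A D E F G J K
Mark C: refs=E G, marked=A C D E F G J K
Unmarked (collected): B H I

Answer: B H I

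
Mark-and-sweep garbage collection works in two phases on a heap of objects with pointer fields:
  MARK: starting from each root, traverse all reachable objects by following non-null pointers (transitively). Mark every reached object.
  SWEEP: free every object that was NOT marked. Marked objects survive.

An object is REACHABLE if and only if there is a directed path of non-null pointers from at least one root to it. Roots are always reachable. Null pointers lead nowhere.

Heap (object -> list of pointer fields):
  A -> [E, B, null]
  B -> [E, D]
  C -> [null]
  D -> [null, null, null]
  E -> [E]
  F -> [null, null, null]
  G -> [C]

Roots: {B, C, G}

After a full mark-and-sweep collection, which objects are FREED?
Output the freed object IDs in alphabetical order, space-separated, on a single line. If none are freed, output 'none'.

Roots: B C G
Mark B: refs=E D, marked=B
Mark C: refs=null, marked=B C
Mark G: refs=C, marked=B C G
Mark E: refs=E, marked=B C E G
Mark D: refs=null null null, marked=B C D E G
Unmarked (collected): A F

Answer: A F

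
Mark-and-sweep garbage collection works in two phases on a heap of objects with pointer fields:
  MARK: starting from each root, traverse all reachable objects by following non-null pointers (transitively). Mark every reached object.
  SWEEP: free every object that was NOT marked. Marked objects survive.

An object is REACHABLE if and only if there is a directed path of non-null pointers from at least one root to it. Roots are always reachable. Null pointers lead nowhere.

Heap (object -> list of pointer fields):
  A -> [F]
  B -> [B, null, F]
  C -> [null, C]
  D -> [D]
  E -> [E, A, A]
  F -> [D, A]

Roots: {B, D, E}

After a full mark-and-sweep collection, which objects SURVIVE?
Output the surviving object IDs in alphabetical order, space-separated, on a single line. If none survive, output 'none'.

Roots: B D E
Mark B: refs=B null F, marked=B
Mark D: refs=D, marked=B D
Mark E: refs=E A A, marked=B D E
Mark F: refs=D A, marked=B D E F
Mark A: refs=F, marked=A B D E F
Unmarked (collected): C

Answer: A B D E F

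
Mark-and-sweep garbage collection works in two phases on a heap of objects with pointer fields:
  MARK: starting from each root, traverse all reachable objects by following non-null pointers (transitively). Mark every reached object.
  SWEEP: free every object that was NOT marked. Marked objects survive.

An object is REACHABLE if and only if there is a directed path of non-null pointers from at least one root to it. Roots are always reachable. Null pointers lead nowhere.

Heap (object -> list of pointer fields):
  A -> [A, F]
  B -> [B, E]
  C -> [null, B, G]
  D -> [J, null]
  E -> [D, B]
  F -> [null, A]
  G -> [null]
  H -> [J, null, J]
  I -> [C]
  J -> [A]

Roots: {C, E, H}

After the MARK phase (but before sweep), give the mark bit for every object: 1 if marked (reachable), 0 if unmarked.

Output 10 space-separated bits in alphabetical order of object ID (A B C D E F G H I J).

Answer: 1 1 1 1 1 1 1 1 0 1

Derivation:
Roots: C E H
Mark C: refs=null B G, marked=C
Mark E: refs=D B, marked=C E
Mark H: refs=J null J, marked=C E H
Mark B: refs=B E, marked=B C E H
Mark G: refs=null, marked=B C E G H
Mark D: refs=J null, marked=B C D E G H
Mark J: refs=A, marked=B C D E G H J
Mark A: refs=A F, marked=A B C D E G H J
Mark F: refs=null A, marked=A B C D E F G H J
Unmarked (collected): I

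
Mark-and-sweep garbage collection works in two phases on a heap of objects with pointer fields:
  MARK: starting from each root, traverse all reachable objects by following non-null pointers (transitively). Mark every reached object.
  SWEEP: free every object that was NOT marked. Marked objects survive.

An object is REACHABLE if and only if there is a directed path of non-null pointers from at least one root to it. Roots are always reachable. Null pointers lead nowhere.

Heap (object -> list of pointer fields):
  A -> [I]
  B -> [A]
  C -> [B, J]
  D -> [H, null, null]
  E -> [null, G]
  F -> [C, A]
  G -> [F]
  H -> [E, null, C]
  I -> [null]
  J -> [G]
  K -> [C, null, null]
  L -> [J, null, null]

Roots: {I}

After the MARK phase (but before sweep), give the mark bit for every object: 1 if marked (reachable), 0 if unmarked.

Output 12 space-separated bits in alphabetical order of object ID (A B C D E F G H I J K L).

Roots: I
Mark I: refs=null, marked=I
Unmarked (collected): A B C D E F G H J K L

Answer: 0 0 0 0 0 0 0 0 1 0 0 0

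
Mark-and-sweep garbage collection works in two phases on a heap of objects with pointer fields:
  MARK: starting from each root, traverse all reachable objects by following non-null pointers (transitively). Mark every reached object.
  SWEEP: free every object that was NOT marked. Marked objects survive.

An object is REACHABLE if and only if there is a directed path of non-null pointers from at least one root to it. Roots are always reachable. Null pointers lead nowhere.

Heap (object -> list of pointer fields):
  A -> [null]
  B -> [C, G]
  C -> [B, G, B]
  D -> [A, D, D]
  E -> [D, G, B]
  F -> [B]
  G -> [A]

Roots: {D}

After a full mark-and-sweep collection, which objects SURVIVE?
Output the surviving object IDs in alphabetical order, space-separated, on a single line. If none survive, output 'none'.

Answer: A D

Derivation:
Roots: D
Mark D: refs=A D D, marked=D
Mark A: refs=null, marked=A D
Unmarked (collected): B C E F G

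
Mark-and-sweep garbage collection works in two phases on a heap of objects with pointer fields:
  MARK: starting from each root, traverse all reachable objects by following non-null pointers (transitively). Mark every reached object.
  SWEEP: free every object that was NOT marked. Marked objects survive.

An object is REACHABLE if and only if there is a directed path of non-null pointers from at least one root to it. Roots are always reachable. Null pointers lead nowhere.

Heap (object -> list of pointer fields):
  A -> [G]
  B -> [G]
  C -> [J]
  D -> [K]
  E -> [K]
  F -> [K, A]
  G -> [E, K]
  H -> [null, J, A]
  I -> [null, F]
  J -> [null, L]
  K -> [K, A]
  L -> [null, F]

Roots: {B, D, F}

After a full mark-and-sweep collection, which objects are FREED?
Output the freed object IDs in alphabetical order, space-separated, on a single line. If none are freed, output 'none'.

Roots: B D F
Mark B: refs=G, marked=B
Mark D: refs=K, marked=B D
Mark F: refs=K A, marked=B D F
Mark G: refs=E K, marked=B D F G
Mark K: refs=K A, marked=B D F G K
Mark A: refs=G, marked=A B D F G K
Mark E: refs=K, marked=A B D E F G K
Unmarked (collected): C H I J L

Answer: C H I J L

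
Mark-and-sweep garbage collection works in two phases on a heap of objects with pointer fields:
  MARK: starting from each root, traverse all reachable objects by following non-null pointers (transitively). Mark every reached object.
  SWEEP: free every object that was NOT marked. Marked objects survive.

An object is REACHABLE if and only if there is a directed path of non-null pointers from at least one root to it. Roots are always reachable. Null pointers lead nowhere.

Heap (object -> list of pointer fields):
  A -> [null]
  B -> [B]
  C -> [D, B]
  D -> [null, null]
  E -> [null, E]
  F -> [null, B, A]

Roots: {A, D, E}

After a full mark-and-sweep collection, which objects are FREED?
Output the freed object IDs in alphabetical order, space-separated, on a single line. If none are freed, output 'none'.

Roots: A D E
Mark A: refs=null, marked=A
Mark D: refs=null null, marked=A D
Mark E: refs=null E, marked=A D E
Unmarked (collected): B C F

Answer: B C F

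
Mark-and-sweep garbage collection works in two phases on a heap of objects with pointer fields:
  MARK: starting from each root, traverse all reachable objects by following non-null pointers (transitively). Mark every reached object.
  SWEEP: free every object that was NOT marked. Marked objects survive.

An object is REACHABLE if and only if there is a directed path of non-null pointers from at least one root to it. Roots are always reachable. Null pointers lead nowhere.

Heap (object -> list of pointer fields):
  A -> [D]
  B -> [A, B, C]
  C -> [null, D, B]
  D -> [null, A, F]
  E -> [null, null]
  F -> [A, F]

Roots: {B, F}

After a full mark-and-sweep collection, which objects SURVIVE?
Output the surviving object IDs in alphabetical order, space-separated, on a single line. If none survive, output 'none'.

Roots: B F
Mark B: refs=A B C, marked=B
Mark F: refs=A F, marked=B F
Mark A: refs=D, marked=A B F
Mark C: refs=null D B, marked=A B C F
Mark D: refs=null A F, marked=A B C D F
Unmarked (collected): E

Answer: A B C D F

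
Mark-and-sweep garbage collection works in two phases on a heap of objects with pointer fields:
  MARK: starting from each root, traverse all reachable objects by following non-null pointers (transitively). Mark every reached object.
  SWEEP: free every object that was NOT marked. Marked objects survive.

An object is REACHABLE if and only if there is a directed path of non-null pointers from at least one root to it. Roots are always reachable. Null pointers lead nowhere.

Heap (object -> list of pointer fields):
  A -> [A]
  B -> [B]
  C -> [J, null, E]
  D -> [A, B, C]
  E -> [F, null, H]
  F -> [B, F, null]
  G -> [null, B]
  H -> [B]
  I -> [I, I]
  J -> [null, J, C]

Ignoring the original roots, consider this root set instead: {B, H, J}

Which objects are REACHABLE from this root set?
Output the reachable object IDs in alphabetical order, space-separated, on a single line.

Roots: B H J
Mark B: refs=B, marked=B
Mark H: refs=B, marked=B H
Mark J: refs=null J C, marked=B H J
Mark C: refs=J null E, marked=B C H J
Mark E: refs=F null H, marked=B C E H J
Mark F: refs=B F null, marked=B C E F H J
Unmarked (collected): A D G I

Answer: B C E F H J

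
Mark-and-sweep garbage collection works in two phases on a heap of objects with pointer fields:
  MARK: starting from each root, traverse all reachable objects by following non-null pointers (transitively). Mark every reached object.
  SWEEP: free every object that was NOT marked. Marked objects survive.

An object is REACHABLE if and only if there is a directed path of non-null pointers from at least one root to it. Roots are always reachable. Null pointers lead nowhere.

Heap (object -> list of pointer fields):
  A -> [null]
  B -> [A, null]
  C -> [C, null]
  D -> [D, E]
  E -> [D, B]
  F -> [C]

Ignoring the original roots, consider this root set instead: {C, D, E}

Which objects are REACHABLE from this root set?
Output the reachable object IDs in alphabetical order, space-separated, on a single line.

Roots: C D E
Mark C: refs=C null, marked=C
Mark D: refs=D E, marked=C D
Mark E: refs=D B, marked=C D E
Mark B: refs=A null, marked=B C D E
Mark A: refs=null, marked=A B C D E
Unmarked (collected): F

Answer: A B C D E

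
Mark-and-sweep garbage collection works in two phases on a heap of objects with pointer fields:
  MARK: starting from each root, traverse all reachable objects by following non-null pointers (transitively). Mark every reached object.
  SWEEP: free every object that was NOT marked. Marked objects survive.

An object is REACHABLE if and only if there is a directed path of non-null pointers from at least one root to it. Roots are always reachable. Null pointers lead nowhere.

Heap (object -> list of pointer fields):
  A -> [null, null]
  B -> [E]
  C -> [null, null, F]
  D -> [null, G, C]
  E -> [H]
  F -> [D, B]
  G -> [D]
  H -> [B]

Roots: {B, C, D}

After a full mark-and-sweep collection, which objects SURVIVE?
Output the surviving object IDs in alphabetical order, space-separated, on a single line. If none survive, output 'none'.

Answer: B C D E F G H

Derivation:
Roots: B C D
Mark B: refs=E, marked=B
Mark C: refs=null null F, marked=B C
Mark D: refs=null G C, marked=B C D
Mark E: refs=H, marked=B C D E
Mark F: refs=D B, marked=B C D E F
Mark G: refs=D, marked=B C D E F G
Mark H: refs=B, marked=B C D E F G H
Unmarked (collected): A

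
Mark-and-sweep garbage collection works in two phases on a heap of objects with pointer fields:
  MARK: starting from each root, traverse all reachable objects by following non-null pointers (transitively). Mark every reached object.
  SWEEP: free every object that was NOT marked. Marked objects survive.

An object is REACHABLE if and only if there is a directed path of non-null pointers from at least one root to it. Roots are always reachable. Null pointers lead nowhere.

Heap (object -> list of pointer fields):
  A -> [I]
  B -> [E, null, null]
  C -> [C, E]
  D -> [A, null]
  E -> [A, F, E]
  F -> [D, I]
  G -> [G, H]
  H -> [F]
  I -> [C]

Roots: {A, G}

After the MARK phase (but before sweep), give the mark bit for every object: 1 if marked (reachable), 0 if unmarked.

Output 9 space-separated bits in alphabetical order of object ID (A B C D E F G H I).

Roots: A G
Mark A: refs=I, marked=A
Mark G: refs=G H, marked=A G
Mark I: refs=C, marked=A G I
Mark H: refs=F, marked=A G H I
Mark C: refs=C E, marked=A C G H I
Mark F: refs=D I, marked=A C F G H I
Mark E: refs=A F E, marked=A C E F G H I
Mark D: refs=A null, marked=A C D E F G H I
Unmarked (collected): B

Answer: 1 0 1 1 1 1 1 1 1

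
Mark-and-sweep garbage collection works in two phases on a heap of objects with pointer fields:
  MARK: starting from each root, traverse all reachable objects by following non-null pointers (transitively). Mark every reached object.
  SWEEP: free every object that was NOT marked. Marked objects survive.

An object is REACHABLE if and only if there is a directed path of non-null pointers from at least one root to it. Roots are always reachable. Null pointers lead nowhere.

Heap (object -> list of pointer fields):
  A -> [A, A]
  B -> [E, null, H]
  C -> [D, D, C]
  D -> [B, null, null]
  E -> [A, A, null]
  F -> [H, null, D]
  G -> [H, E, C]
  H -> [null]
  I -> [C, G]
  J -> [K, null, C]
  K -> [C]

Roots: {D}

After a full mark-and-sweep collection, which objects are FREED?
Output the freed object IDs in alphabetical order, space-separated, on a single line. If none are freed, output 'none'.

Answer: C F G I J K

Derivation:
Roots: D
Mark D: refs=B null null, marked=D
Mark B: refs=E null H, marked=B D
Mark E: refs=A A null, marked=B D E
Mark H: refs=null, marked=B D E H
Mark A: refs=A A, marked=A B D E H
Unmarked (collected): C F G I J K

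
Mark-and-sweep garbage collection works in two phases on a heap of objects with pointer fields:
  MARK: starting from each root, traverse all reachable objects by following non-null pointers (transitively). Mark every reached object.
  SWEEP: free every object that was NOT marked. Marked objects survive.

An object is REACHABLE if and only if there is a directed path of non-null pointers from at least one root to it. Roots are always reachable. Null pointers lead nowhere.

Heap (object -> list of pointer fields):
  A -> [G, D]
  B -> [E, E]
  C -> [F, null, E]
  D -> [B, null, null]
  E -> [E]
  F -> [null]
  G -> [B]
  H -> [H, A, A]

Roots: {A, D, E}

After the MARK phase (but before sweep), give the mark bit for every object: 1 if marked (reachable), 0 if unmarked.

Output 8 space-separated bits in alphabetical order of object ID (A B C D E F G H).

Answer: 1 1 0 1 1 0 1 0

Derivation:
Roots: A D E
Mark A: refs=G D, marked=A
Mark D: refs=B null null, marked=A D
Mark E: refs=E, marked=A D E
Mark G: refs=B, marked=A D E G
Mark B: refs=E E, marked=A B D E G
Unmarked (collected): C F H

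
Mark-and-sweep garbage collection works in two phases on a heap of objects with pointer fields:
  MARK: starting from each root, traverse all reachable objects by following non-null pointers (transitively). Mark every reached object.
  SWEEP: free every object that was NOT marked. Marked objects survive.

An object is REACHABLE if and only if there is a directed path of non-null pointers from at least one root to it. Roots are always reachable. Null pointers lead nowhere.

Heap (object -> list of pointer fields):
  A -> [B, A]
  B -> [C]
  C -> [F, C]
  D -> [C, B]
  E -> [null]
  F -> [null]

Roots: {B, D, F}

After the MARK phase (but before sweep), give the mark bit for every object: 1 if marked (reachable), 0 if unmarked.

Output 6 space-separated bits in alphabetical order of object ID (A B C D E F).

Answer: 0 1 1 1 0 1

Derivation:
Roots: B D F
Mark B: refs=C, marked=B
Mark D: refs=C B, marked=B D
Mark F: refs=null, marked=B D F
Mark C: refs=F C, marked=B C D F
Unmarked (collected): A E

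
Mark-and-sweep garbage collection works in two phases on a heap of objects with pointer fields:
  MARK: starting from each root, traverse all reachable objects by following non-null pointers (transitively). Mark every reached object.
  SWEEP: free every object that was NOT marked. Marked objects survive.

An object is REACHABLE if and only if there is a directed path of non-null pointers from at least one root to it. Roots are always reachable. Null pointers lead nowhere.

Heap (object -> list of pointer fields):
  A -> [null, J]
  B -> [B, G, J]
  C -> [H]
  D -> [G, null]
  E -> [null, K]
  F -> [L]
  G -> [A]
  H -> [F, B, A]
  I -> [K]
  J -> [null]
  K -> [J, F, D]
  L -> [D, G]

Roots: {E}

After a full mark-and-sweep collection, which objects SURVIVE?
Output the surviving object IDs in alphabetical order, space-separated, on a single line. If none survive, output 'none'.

Roots: E
Mark E: refs=null K, marked=E
Mark K: refs=J F D, marked=E K
Mark J: refs=null, marked=E J K
Mark F: refs=L, marked=E F J K
Mark D: refs=G null, marked=D E F J K
Mark L: refs=D G, marked=D E F J K L
Mark G: refs=A, marked=D E F G J K L
Mark A: refs=null J, marked=A D E F G J K L
Unmarked (collected): B C H I

Answer: A D E F G J K L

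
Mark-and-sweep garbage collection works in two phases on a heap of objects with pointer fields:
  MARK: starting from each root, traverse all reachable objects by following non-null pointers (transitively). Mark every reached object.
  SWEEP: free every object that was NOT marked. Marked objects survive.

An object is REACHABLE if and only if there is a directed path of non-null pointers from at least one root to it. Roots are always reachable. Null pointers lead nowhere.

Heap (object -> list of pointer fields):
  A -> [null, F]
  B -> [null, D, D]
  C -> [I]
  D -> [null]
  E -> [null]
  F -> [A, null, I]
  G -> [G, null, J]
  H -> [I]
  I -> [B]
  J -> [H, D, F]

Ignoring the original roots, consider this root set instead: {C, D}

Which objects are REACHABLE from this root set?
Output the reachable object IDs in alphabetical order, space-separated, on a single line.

Roots: C D
Mark C: refs=I, marked=C
Mark D: refs=null, marked=C D
Mark I: refs=B, marked=C D I
Mark B: refs=null D D, marked=B C D I
Unmarked (collected): A E F G H J

Answer: B C D I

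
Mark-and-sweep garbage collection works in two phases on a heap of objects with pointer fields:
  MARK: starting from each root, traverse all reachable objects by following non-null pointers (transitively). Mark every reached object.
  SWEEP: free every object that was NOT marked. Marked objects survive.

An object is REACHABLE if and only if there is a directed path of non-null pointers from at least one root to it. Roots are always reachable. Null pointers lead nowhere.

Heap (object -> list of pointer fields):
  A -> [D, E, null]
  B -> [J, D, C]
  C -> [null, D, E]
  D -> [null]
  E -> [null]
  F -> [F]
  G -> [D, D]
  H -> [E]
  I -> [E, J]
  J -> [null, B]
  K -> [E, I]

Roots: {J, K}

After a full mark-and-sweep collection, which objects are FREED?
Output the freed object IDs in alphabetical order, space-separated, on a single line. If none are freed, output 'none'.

Answer: A F G H

Derivation:
Roots: J K
Mark J: refs=null B, marked=J
Mark K: refs=E I, marked=J K
Mark B: refs=J D C, marked=B J K
Mark E: refs=null, marked=B E J K
Mark I: refs=E J, marked=B E I J K
Mark D: refs=null, marked=B D E I J K
Mark C: refs=null D E, marked=B C D E I J K
Unmarked (collected): A F G H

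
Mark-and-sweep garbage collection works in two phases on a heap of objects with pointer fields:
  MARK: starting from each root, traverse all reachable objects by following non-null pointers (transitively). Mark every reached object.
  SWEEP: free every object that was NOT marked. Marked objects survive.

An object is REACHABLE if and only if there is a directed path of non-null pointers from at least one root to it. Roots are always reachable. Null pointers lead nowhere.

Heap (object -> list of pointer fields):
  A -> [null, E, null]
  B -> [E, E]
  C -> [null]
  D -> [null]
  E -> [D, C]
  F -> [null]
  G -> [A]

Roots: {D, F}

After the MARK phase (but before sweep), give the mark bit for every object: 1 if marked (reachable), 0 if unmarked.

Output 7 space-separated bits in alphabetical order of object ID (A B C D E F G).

Roots: D F
Mark D: refs=null, marked=D
Mark F: refs=null, marked=D F
Unmarked (collected): A B C E G

Answer: 0 0 0 1 0 1 0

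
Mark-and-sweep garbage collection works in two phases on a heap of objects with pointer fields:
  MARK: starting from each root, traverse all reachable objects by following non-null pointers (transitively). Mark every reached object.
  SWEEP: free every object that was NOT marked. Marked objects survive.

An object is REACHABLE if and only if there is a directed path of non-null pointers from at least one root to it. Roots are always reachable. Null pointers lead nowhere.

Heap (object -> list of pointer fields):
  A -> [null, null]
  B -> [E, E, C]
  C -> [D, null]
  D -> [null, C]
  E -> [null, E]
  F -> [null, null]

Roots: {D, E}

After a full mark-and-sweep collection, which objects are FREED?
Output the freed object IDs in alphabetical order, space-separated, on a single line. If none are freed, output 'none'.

Roots: D E
Mark D: refs=null C, marked=D
Mark E: refs=null E, marked=D E
Mark C: refs=D null, marked=C D E
Unmarked (collected): A B F

Answer: A B F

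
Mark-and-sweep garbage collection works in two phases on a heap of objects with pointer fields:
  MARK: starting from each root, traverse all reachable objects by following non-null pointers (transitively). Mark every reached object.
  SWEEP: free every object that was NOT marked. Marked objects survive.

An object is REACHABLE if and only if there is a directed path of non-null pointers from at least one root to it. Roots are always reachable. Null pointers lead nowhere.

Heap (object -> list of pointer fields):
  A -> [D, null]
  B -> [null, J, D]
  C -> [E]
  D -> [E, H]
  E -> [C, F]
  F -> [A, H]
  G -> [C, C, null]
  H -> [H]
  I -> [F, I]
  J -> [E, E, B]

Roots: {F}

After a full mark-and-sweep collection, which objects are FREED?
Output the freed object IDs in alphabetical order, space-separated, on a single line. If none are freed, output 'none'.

Roots: F
Mark F: refs=A H, marked=F
Mark A: refs=D null, marked=A F
Mark H: refs=H, marked=A F H
Mark D: refs=E H, marked=A D F H
Mark E: refs=C F, marked=A D E F H
Mark C: refs=E, marked=A C D E F H
Unmarked (collected): B G I J

Answer: B G I J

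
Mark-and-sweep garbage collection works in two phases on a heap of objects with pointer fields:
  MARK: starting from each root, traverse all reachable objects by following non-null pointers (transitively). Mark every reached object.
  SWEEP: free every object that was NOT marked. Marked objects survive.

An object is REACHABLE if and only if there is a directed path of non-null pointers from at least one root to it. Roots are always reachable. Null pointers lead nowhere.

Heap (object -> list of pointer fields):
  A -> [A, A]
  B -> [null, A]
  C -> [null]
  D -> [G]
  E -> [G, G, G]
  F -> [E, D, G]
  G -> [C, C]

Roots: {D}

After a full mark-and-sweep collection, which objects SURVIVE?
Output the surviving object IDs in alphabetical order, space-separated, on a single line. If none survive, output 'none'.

Roots: D
Mark D: refs=G, marked=D
Mark G: refs=C C, marked=D G
Mark C: refs=null, marked=C D G
Unmarked (collected): A B E F

Answer: C D G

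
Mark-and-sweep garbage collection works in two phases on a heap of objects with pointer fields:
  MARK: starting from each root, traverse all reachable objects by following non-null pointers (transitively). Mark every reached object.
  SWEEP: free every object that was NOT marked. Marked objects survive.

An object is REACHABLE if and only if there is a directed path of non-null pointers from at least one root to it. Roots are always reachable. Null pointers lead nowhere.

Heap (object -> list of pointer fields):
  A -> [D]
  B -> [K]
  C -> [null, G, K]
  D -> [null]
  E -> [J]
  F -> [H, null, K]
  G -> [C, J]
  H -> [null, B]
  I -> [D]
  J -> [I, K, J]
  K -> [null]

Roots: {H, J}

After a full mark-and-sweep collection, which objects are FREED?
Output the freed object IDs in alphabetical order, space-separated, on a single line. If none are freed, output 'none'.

Roots: H J
Mark H: refs=null B, marked=H
Mark J: refs=I K J, marked=H J
Mark B: refs=K, marked=B H J
Mark I: refs=D, marked=B H I J
Mark K: refs=null, marked=B H I J K
Mark D: refs=null, marked=B D H I J K
Unmarked (collected): A C E F G

Answer: A C E F G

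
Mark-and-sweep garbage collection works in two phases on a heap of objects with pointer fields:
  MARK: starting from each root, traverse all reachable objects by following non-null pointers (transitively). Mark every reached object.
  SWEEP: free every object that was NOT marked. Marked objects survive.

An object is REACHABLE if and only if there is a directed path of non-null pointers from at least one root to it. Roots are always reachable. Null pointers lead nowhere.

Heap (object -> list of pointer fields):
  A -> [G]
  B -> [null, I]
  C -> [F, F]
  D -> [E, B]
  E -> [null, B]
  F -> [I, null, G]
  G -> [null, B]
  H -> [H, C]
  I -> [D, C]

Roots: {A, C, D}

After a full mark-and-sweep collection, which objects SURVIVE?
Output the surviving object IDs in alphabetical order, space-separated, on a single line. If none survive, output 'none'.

Roots: A C D
Mark A: refs=G, marked=A
Mark C: refs=F F, marked=A C
Mark D: refs=E B, marked=A C D
Mark G: refs=null B, marked=A C D G
Mark F: refs=I null G, marked=A C D F G
Mark E: refs=null B, marked=A C D E F G
Mark B: refs=null I, marked=A B C D E F G
Mark I: refs=D C, marked=A B C D E F G I
Unmarked (collected): H

Answer: A B C D E F G I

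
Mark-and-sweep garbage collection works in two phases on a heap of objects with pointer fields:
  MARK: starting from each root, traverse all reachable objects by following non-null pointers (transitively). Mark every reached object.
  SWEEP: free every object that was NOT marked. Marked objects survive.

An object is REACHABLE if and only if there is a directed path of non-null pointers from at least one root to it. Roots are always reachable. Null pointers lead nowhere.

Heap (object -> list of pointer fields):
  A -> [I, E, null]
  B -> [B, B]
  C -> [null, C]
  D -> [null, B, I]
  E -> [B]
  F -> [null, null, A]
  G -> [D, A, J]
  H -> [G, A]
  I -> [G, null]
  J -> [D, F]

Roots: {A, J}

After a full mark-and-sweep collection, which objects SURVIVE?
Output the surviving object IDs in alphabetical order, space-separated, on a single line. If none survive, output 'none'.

Roots: A J
Mark A: refs=I E null, marked=A
Mark J: refs=D F, marked=A J
Mark I: refs=G null, marked=A I J
Mark E: refs=B, marked=A E I J
Mark D: refs=null B I, marked=A D E I J
Mark F: refs=null null A, marked=A D E F I J
Mark G: refs=D A J, marked=A D E F G I J
Mark B: refs=B B, marked=A B D E F G I J
Unmarked (collected): C H

Answer: A B D E F G I J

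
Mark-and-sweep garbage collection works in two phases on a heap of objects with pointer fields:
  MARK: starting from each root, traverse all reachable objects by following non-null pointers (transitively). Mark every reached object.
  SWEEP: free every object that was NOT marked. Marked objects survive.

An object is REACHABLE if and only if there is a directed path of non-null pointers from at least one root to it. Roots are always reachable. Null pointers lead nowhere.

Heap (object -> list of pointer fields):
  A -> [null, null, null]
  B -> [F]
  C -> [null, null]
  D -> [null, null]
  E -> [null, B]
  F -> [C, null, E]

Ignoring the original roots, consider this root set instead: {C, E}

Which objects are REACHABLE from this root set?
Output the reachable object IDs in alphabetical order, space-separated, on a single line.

Roots: C E
Mark C: refs=null null, marked=C
Mark E: refs=null B, marked=C E
Mark B: refs=F, marked=B C E
Mark F: refs=C null E, marked=B C E F
Unmarked (collected): A D

Answer: B C E F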